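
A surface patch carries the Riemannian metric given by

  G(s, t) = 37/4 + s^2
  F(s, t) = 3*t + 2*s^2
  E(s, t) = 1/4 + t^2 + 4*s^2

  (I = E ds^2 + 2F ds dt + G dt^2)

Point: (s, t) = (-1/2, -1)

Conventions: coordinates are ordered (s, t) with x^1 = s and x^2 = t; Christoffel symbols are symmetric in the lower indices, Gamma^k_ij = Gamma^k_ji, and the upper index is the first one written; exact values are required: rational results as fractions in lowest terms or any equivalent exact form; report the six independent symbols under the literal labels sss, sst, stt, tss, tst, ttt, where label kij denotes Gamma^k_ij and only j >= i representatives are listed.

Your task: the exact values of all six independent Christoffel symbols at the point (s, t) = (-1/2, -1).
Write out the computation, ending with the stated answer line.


E = 9/4, F = -5/2, G = 19/2 at the point
E_s = -4, E_t = -2, F_s = -2, F_t = 3, G_s = -1, G_t = 0
EG - F^2 = 121/8;  g^inv = (8/121) * [[19/2, 5/2], [5/2, 9/4]]
first-kind symbols [ij,l] = (1/2)(d_i g_jl + d_j g_il - d_l g_ij): [ss,s] = E_s/2 = -2, [ss,t] = F_s - E_t/2 = -1, [st,s] = E_t/2 = -1, [st,t] = G_s/2 = -1/2, [tt,s] = F_t - G_s/2 = 7/2, [tt,t] = G_t/2 = 0
Gamma^s_ij = (G*[ij,s] - F*[ij,t])/(EG - F^2), Gamma^t_ij = (E*[ij,t] - F*[ij,s])/(EG - F^2)

Answer: Gamma_sss = -172/121, Gamma_sst = -86/121, Gamma_stt = 266/121, Gamma_tss = -58/121, Gamma_tst = -29/121, Gamma_ttt = 70/121


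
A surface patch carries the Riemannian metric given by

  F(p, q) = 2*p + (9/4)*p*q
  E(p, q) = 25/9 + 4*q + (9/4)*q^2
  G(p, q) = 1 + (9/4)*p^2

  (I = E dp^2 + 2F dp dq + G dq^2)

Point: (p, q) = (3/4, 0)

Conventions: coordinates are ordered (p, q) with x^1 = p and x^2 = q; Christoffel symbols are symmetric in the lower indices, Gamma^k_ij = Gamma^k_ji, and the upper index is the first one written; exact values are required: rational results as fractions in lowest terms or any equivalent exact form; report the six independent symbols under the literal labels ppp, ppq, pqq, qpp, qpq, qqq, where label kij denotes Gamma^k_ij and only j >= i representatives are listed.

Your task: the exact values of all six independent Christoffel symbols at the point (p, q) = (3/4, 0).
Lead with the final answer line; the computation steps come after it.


Answer: Gamma_ppp = 0, Gamma_ppq = 1152/2329, Gamma_pqq = 0, Gamma_qpp = 0, Gamma_qpq = 972/2329, Gamma_qqq = 0

E = 25/9, F = 3/2, G = 145/64 at the point
E_p = 0, E_q = 4, F_p = 2, F_q = 27/16, G_p = 27/8, G_q = 0
EG - F^2 = 2329/576;  g^inv = (576/2329) * [[145/64, -3/2], [-3/2, 25/9]]
first-kind symbols [ij,l] = (1/2)(d_i g_jl + d_j g_il - d_l g_ij): [pp,p] = E_p/2 = 0, [pp,q] = F_p - E_q/2 = 0, [pq,p] = E_q/2 = 2, [pq,q] = G_p/2 = 27/16, [qq,p] = F_q - G_p/2 = 0, [qq,q] = G_q/2 = 0
Gamma^p_ij = (G*[ij,p] - F*[ij,q])/(EG - F^2), Gamma^q_ij = (E*[ij,q] - F*[ij,p])/(EG - F^2)


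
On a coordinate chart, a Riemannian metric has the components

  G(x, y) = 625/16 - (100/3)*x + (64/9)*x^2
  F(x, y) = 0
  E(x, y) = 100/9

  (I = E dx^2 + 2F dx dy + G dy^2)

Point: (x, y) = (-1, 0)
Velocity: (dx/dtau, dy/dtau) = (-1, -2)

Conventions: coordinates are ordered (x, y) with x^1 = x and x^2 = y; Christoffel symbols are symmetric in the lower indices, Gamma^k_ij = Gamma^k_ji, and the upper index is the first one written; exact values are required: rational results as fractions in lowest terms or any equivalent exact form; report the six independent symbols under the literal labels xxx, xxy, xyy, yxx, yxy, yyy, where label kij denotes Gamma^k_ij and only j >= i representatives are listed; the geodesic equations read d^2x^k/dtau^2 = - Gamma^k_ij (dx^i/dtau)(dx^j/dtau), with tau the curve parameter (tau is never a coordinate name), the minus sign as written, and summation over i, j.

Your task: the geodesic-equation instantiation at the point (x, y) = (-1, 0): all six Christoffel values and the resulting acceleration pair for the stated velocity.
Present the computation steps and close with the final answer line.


E = 100/9, F = 0, G = 11449/144 at the point
E_x = 0, E_y = 0, F_x = 0, F_y = 0, G_x = -428/9, G_y = 0
EG - F^2 = 286225/324;  g^inv = (324/286225) * [[11449/144, 0], [0, 100/9]]
first-kind symbols [ij,l] = (1/2)(d_i g_jl + d_j g_il - d_l g_ij): [xx,x] = E_x/2 = 0, [xx,y] = F_x - E_y/2 = 0, [xy,x] = E_y/2 = 0, [xy,y] = G_x/2 = -214/9, [yy,x] = F_y - G_x/2 = 214/9, [yy,y] = G_y/2 = 0
Gamma^x_ij = (G*[ij,x] - F*[ij,y])/(EG - F^2), Gamma^y_ij = (E*[ij,y] - F*[ij,x])/(EG - F^2)
Gamma_xxx = 0, Gamma_xxy = 0, Gamma_xyy = 107/50, Gamma_yxx = 0, Gamma_yxy = -32/107, Gamma_yyy = 0
d^2x/dtau^2 = -(Gamma_xxx*(-1)^2 + 2*Gamma_xxy*(-1)*(-2) + Gamma_xyy*(-2)^2) = -214/25
d^2y/dtau^2 = -(Gamma_yxx*(-1)^2 + 2*Gamma_yxy*(-1)*(-2) + Gamma_yyy*(-2)^2) = 128/107

Answer: Gamma_xxx = 0, Gamma_xxy = 0, Gamma_xyy = 107/50, Gamma_yxx = 0, Gamma_yxy = -32/107, Gamma_yyy = 0; accelerations (d^2x/dtau^2, d^2y/dtau^2) = (-214/25, 128/107)


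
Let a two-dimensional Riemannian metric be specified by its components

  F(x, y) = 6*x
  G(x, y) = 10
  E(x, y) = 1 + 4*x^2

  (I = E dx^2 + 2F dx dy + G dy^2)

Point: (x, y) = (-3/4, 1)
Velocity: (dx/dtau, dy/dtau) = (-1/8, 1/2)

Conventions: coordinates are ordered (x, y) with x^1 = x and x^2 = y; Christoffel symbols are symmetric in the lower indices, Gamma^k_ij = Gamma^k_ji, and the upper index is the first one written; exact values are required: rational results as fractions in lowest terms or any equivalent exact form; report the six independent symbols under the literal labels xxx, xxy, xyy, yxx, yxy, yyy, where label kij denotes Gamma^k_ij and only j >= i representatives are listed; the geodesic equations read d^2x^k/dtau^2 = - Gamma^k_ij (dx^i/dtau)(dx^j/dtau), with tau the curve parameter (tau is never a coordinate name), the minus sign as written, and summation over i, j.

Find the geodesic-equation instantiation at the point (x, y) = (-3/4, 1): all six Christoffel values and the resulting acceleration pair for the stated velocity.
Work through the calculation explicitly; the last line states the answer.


E = 13/4, F = -9/2, G = 10 at the point
E_x = -6, E_y = 0, F_x = 6, F_y = 0, G_x = 0, G_y = 0
EG - F^2 = 49/4;  g^inv = (4/49) * [[10, 9/2], [9/2, 13/4]]
first-kind symbols [ij,l] = (1/2)(d_i g_jl + d_j g_il - d_l g_ij): [xx,x] = E_x/2 = -3, [xx,y] = F_x - E_y/2 = 6, [xy,x] = E_y/2 = 0, [xy,y] = G_x/2 = 0, [yy,x] = F_y - G_x/2 = 0, [yy,y] = G_y/2 = 0
Gamma^x_ij = (G*[ij,x] - F*[ij,y])/(EG - F^2), Gamma^y_ij = (E*[ij,y] - F*[ij,x])/(EG - F^2)
Gamma_xxx = -12/49, Gamma_xxy = 0, Gamma_xyy = 0, Gamma_yxx = 24/49, Gamma_yxy = 0, Gamma_yyy = 0
d^2x/dtau^2 = -(Gamma_xxx*(-1/8)^2 + 2*Gamma_xxy*(-1/8)*(1/2) + Gamma_xyy*(1/2)^2) = 3/784
d^2y/dtau^2 = -(Gamma_yxx*(-1/8)^2 + 2*Gamma_yxy*(-1/8)*(1/2) + Gamma_yyy*(1/2)^2) = -3/392

Answer: Gamma_xxx = -12/49, Gamma_xxy = 0, Gamma_xyy = 0, Gamma_yxx = 24/49, Gamma_yxy = 0, Gamma_yyy = 0; accelerations (d^2x/dtau^2, d^2y/dtau^2) = (3/784, -3/392)


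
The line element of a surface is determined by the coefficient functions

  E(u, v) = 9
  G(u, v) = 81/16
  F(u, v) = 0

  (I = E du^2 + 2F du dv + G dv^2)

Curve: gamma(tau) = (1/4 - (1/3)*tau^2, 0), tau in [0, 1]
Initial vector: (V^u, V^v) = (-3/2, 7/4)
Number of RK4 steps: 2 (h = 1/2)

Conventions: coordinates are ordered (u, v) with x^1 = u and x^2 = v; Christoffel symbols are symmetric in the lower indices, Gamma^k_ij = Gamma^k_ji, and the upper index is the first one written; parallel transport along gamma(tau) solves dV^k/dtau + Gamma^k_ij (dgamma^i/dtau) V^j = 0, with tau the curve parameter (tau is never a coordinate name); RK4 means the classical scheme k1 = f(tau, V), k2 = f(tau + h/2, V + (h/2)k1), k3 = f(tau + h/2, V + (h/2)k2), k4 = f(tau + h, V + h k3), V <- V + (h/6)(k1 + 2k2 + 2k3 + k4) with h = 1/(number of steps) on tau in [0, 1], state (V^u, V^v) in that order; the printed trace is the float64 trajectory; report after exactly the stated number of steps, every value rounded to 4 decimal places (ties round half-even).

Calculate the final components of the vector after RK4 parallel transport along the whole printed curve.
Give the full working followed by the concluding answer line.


gamma'(tau) = (-(2/3)*tau, 0); f(tau, V)^k = -Gamma^k_ij(gamma(tau)) gamma'^i(tau) V^j; h = 1/2; intermediate values shown to 6 dp
curve data and Christoffel symbols at the stage parameters:
  tau = 0.000000: gamma = (0.250000, 0.000000), gamma' = (0.000000, 0.000000); Gamma_uuu = 0.000000, Gamma_uuv = 0.000000, Gamma_uvv = 0.000000, Gamma_vuu = 0.000000, Gamma_vuv = 0.000000, Gamma_vvv = 0.000000
  tau = 0.250000: gamma = (0.229167, 0.000000), gamma' = (-0.166667, 0.000000); Gamma_uuu = 0.000000, Gamma_uuv = 0.000000, Gamma_uvv = 0.000000, Gamma_vuu = 0.000000, Gamma_vuv = 0.000000, Gamma_vvv = 0.000000
  tau = 0.500000: gamma = (0.166667, 0.000000), gamma' = (-0.333333, 0.000000); Gamma_uuu = 0.000000, Gamma_uuv = 0.000000, Gamma_uvv = 0.000000, Gamma_vuu = 0.000000, Gamma_vuv = 0.000000, Gamma_vvv = 0.000000
  tau = 0.750000: gamma = (0.062500, 0.000000), gamma' = (-0.500000, 0.000000); Gamma_uuu = 0.000000, Gamma_uuv = 0.000000, Gamma_uvv = 0.000000, Gamma_vuu = 0.000000, Gamma_vuv = 0.000000, Gamma_vvv = 0.000000
  tau = 1.000000: gamma = (-0.083333, 0.000000), gamma' = (-0.666667, 0.000000); Gamma_uuu = 0.000000, Gamma_uuv = 0.000000, Gamma_uvv = 0.000000, Gamma_vuu = 0.000000, Gamma_vuv = 0.000000, Gamma_vvv = 0.000000
step 0: V^u = -1.5000, V^v = 1.7500
step 1: k1 = (0.000000, 0.000000), k2 = (0.000000, 0.000000), k3 = (0.000000, 0.000000), k4 = (0.000000, 0.000000); V <- V + (h/6)(k1 + 2k2 + 2k3 + k4): V^u = -1.5000, V^v = 1.7500
step 2: k1 = (0.000000, 0.000000), k2 = (0.000000, 0.000000), k3 = (0.000000, 0.000000), k4 = (0.000000, 0.000000); V <- V + (h/6)(k1 + 2k2 + 2k3 + k4): V^u = -1.5000, V^v = 1.7500

Answer: V^u = -1.5000, V^v = 1.7500


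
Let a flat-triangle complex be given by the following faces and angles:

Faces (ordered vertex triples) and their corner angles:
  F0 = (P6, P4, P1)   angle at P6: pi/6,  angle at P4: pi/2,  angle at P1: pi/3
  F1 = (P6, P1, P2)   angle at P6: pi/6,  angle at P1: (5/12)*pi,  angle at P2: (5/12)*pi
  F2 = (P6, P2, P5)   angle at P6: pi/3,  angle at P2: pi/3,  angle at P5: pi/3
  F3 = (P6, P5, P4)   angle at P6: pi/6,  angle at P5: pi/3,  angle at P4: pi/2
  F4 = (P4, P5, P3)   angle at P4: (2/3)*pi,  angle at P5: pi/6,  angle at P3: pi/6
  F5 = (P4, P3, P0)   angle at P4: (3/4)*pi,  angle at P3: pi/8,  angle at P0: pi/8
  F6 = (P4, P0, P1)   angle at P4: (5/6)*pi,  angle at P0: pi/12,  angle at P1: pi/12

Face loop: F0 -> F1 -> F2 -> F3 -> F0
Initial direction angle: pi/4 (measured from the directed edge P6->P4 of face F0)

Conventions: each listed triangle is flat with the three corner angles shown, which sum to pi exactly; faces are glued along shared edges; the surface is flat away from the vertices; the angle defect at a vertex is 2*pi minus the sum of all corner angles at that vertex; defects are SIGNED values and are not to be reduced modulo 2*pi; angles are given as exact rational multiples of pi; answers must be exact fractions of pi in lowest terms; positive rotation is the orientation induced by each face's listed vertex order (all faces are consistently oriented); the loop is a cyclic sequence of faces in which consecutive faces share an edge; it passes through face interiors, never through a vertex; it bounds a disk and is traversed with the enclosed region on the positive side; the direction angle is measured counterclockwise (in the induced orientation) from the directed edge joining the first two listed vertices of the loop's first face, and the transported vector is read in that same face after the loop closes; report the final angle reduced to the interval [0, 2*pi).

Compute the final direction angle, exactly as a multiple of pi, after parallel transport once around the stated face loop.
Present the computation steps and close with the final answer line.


enclosed vertex P6: corner angles sum to (5/6)*pi, defect = 2*pi - (5/6)*pi = (7/6)*pi
summing the enclosed defects onto the initial angle, mod 2*pi in the induced orientation:
final angle = pi/4 + (7/6)*pi = (17/12)*pi (mod 2*pi)

Answer: final direction angle = (17/12)*pi


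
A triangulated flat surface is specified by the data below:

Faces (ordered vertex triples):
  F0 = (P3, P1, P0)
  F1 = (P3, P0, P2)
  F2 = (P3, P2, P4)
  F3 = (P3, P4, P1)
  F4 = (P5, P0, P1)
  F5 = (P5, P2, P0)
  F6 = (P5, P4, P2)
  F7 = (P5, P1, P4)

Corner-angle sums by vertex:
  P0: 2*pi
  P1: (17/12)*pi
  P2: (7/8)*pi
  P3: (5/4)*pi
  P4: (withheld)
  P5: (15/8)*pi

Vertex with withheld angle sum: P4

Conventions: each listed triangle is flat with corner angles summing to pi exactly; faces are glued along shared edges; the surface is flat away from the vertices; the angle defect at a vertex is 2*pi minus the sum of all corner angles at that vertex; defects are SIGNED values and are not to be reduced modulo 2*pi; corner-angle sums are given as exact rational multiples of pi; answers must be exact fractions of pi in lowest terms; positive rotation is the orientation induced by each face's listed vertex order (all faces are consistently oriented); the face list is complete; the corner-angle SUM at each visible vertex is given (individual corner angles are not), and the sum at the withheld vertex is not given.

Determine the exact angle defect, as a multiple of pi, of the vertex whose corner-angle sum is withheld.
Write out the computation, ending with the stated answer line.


V = 6, E = 12, F = 8; chi = V - E + F = 2
Gauss-Bonnet: total defect = 2*pi*chi = 4*pi; visible defects sum to (31/12)*pi

Answer: defect(P4) = (17/12)*pi


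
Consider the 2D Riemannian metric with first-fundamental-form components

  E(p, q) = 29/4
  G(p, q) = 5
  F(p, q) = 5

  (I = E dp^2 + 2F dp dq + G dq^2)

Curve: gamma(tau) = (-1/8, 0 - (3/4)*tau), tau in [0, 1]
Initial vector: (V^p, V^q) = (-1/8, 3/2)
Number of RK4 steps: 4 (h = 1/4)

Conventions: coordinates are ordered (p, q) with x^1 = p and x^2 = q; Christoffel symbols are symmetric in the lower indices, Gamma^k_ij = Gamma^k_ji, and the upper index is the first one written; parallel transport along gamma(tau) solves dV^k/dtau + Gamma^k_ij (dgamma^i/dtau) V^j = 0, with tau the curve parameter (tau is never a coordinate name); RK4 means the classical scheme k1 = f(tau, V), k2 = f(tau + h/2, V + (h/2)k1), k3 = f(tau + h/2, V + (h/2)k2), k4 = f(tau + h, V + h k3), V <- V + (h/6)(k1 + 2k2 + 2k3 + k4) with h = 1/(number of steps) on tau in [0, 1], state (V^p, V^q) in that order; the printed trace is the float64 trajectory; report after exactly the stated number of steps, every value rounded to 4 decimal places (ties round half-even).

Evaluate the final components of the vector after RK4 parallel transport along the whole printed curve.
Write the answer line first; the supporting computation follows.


Answer: V^p = -0.1250, V^q = 1.5000

gamma'(tau) = (0, -3/4); f(tau, V)^k = -Gamma^k_ij(gamma(tau)) gamma'^i(tau) V^j; h = 1/4; intermediate values shown to 6 dp
curve data and Christoffel symbols at the stage parameters:
  tau = 0.000000: gamma = (-0.125000, 0.000000), gamma' = (0.000000, -0.750000); Gamma_ppp = 0.000000, Gamma_ppq = 0.000000, Gamma_pqq = 0.000000, Gamma_qpp = 0.000000, Gamma_qpq = 0.000000, Gamma_qqq = 0.000000
  tau = 0.125000: gamma = (-0.125000, -0.093750), gamma' = (0.000000, -0.750000); Gamma_ppp = 0.000000, Gamma_ppq = 0.000000, Gamma_pqq = 0.000000, Gamma_qpp = 0.000000, Gamma_qpq = 0.000000, Gamma_qqq = 0.000000
  tau = 0.250000: gamma = (-0.125000, -0.187500), gamma' = (0.000000, -0.750000); Gamma_ppp = 0.000000, Gamma_ppq = 0.000000, Gamma_pqq = 0.000000, Gamma_qpp = 0.000000, Gamma_qpq = 0.000000, Gamma_qqq = 0.000000
  tau = 0.375000: gamma = (-0.125000, -0.281250), gamma' = (0.000000, -0.750000); Gamma_ppp = 0.000000, Gamma_ppq = 0.000000, Gamma_pqq = 0.000000, Gamma_qpp = 0.000000, Gamma_qpq = 0.000000, Gamma_qqq = 0.000000
  tau = 0.500000: gamma = (-0.125000, -0.375000), gamma' = (0.000000, -0.750000); Gamma_ppp = 0.000000, Gamma_ppq = 0.000000, Gamma_pqq = 0.000000, Gamma_qpp = 0.000000, Gamma_qpq = 0.000000, Gamma_qqq = 0.000000
  tau = 0.625000: gamma = (-0.125000, -0.468750), gamma' = (0.000000, -0.750000); Gamma_ppp = 0.000000, Gamma_ppq = 0.000000, Gamma_pqq = 0.000000, Gamma_qpp = 0.000000, Gamma_qpq = 0.000000, Gamma_qqq = 0.000000
  tau = 0.750000: gamma = (-0.125000, -0.562500), gamma' = (0.000000, -0.750000); Gamma_ppp = 0.000000, Gamma_ppq = 0.000000, Gamma_pqq = 0.000000, Gamma_qpp = 0.000000, Gamma_qpq = 0.000000, Gamma_qqq = 0.000000
  tau = 0.875000: gamma = (-0.125000, -0.656250), gamma' = (0.000000, -0.750000); Gamma_ppp = 0.000000, Gamma_ppq = 0.000000, Gamma_pqq = 0.000000, Gamma_qpp = 0.000000, Gamma_qpq = 0.000000, Gamma_qqq = 0.000000
  tau = 1.000000: gamma = (-0.125000, -0.750000), gamma' = (0.000000, -0.750000); Gamma_ppp = 0.000000, Gamma_ppq = 0.000000, Gamma_pqq = 0.000000, Gamma_qpp = 0.000000, Gamma_qpq = 0.000000, Gamma_qqq = 0.000000
step 0: V^p = -0.1250, V^q = 1.5000
step 1: k1 = (0.000000, 0.000000), k2 = (0.000000, 0.000000), k3 = (0.000000, 0.000000), k4 = (0.000000, 0.000000); V <- V + (h/6)(k1 + 2k2 + 2k3 + k4): V^p = -0.1250, V^q = 1.5000
step 2: k1 = (0.000000, 0.000000), k2 = (0.000000, 0.000000), k3 = (0.000000, 0.000000), k4 = (0.000000, 0.000000); V <- V + (h/6)(k1 + 2k2 + 2k3 + k4): V^p = -0.1250, V^q = 1.5000
step 3: k1 = (0.000000, 0.000000), k2 = (0.000000, 0.000000), k3 = (0.000000, 0.000000), k4 = (0.000000, 0.000000); V <- V + (h/6)(k1 + 2k2 + 2k3 + k4): V^p = -0.1250, V^q = 1.5000
step 4: k1 = (0.000000, 0.000000), k2 = (0.000000, 0.000000), k3 = (0.000000, 0.000000), k4 = (0.000000, 0.000000); V <- V + (h/6)(k1 + 2k2 + 2k3 + k4): V^p = -0.1250, V^q = 1.5000


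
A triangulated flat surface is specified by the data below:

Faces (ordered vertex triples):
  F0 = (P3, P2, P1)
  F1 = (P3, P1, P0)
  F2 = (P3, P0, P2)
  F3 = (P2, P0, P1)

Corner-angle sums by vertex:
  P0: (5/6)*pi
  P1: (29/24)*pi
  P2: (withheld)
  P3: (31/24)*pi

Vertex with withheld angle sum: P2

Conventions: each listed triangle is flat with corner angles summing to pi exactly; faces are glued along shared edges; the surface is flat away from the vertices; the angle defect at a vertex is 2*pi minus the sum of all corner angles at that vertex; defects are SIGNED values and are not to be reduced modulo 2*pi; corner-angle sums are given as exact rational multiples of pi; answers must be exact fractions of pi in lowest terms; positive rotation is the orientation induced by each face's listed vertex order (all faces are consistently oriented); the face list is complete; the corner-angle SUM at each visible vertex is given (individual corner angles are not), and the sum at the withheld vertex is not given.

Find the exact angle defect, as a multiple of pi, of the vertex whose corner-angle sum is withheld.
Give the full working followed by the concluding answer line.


V = 4, E = 6, F = 4; chi = V - E + F = 2
Gauss-Bonnet: total defect = 2*pi*chi = 4*pi; visible defects sum to (8/3)*pi

Answer: defect(P2) = (4/3)*pi


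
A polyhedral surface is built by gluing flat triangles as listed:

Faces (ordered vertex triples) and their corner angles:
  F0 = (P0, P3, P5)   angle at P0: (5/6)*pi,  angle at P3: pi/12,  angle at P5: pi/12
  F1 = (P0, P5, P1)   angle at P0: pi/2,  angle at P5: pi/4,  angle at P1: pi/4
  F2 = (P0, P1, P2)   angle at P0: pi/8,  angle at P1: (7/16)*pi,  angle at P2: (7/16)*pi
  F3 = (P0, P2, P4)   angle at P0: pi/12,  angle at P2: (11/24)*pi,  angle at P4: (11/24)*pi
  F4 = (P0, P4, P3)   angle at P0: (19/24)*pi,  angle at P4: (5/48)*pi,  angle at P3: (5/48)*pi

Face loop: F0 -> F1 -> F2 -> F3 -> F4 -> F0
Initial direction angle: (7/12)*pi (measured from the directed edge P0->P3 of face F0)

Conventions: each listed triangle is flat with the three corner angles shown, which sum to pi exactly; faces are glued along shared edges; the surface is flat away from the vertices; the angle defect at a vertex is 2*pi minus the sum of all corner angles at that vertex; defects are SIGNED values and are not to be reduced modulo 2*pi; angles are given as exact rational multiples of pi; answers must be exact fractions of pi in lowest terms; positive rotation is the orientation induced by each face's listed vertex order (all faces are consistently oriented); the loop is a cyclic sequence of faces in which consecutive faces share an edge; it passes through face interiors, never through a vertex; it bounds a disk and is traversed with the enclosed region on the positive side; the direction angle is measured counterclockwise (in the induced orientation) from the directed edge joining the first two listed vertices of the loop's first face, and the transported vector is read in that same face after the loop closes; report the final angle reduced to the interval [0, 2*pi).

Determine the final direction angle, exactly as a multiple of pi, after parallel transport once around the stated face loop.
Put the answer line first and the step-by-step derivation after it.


Answer: final direction angle = pi/4

enclosed vertex P0: corner angles sum to (7/3)*pi, defect = 2*pi - (7/3)*pi = -pi/3
the rotation equals the total enclosed defect, so the final angle is initial + defects (mod 2*pi)
final angle = (7/12)*pi - pi/3 = pi/4 (mod 2*pi)


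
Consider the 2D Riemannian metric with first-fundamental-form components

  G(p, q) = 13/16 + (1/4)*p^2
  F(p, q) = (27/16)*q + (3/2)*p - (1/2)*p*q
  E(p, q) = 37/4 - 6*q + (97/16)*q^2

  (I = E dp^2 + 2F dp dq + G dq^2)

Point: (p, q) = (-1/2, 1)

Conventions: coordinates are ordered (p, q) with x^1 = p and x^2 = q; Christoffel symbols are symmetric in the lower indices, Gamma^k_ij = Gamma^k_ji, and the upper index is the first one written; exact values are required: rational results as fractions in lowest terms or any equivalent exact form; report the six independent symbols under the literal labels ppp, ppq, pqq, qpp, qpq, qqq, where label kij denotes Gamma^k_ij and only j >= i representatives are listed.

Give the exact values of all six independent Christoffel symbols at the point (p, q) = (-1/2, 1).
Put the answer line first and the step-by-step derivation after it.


Answer: Gamma_ppp = 209/575, Gamma_ppq = 724/1725, Gamma_pqq = 154/575, Gamma_qpp = -1639/575, Gamma_qpq = -1229/1725, Gamma_qqq = -209/575

E = 149/16, F = 19/16, G = 7/8 at the point
E_p = 0, E_q = 49/8, F_p = 1, F_q = 31/16, G_p = -1/4, G_q = 0
EG - F^2 = 1725/256;  g^inv = (256/1725) * [[7/8, -19/16], [-19/16, 149/16]]
first-kind symbols [ij,l] = (1/2)(d_i g_jl + d_j g_il - d_l g_ij): [pp,p] = E_p/2 = 0, [pp,q] = F_p - E_q/2 = -33/16, [pq,p] = E_q/2 = 49/16, [pq,q] = G_p/2 = -1/8, [qq,p] = F_q - G_p/2 = 33/16, [qq,q] = G_q/2 = 0
Gamma^p_ij = (G*[ij,p] - F*[ij,q])/(EG - F^2), Gamma^q_ij = (E*[ij,q] - F*[ij,p])/(EG - F^2)


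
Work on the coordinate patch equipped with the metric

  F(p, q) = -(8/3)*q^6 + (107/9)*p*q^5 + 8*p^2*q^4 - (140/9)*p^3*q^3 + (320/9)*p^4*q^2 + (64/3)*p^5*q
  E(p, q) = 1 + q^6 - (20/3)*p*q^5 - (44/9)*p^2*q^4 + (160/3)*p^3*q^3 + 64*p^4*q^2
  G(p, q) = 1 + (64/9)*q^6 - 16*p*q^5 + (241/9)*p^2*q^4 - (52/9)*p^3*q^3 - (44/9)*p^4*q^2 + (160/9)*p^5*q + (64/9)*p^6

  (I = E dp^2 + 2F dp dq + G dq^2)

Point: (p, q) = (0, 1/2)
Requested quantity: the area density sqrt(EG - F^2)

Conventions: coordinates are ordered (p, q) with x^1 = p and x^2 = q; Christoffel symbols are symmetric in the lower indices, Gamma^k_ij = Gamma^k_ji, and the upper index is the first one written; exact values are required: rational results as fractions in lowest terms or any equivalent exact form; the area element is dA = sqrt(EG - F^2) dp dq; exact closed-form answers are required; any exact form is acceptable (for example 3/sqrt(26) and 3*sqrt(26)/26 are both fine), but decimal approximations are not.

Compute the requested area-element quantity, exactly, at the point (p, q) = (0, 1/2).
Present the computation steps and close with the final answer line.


E = 65/64, F = -1/24, G = 10/9; EG - F^2 = 649/576

Answer: sqrt(EG - F^2) = sqrt(649)/24


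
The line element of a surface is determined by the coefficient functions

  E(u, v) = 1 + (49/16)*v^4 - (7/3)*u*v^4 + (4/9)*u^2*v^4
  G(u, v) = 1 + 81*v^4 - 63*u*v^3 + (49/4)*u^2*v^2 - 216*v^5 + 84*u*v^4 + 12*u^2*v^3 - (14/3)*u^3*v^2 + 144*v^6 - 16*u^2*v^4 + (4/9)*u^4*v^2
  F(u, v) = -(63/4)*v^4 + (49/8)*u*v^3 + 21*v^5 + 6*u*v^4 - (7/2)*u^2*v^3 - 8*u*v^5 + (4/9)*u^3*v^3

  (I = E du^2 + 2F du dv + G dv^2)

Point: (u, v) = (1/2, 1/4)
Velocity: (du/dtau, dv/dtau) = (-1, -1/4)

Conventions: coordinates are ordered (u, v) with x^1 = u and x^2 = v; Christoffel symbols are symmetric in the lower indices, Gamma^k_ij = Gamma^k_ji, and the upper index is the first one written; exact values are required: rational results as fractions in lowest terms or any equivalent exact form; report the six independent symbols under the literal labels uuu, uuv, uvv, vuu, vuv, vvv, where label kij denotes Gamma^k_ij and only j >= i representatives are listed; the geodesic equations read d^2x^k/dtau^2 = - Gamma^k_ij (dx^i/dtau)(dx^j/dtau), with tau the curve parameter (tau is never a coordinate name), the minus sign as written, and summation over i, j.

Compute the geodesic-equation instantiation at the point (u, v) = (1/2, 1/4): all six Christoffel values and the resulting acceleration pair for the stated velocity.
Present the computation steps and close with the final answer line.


E = 37153/36864, F = 17/9216, G = 2305/2304 at the point
E_u = -17/2304, E_v = 289/2304, F_u = 95/1536, F_v = -17/384, G_u = 17/576, G_v = -1/36
EG - F^2 = 37169/36864;  g^inv = (36864/37169) * [[2305/2304, -17/9216], [-17/9216, 37153/36864]]
first-kind symbols [ij,l] = (1/2)(d_i g_jl + d_j g_il - d_l g_ij): [uu,u] = E_u/2 = -17/4608, [uu,v] = F_u - E_v/2 = -1/1152, [uv,u] = E_v/2 = 289/4608, [uv,v] = G_u/2 = 17/1152, [vv,u] = F_v - G_u/2 = -17/288, [vv,v] = G_v/2 = -1/72
Gamma^u_ij = (G*[ij,u] - F*[ij,v])/(EG - F^2), Gamma^v_ij = (E*[ij,v] - F*[ij,u])/(EG - F^2)
Gamma_uuu = -136/37169, Gamma_uuv = 2312/37169, Gamma_uvv = -2176/37169, Gamma_vuu = -32/37169, Gamma_vuv = 544/37169, Gamma_vvv = -512/37169
d^2u/dtau^2 = -(Gamma_uuu*(-1)^2 + 2*Gamma_uuv*(-1)*(-1/4) + Gamma_uvv*(-1/4)^2) = -884/37169
d^2v/dtau^2 = -(Gamma_vuu*(-1)^2 + 2*Gamma_vuv*(-1)*(-1/4) + Gamma_vvv*(-1/4)^2) = -208/37169

Answer: Gamma_uuu = -136/37169, Gamma_uuv = 2312/37169, Gamma_uvv = -2176/37169, Gamma_vuu = -32/37169, Gamma_vuv = 544/37169, Gamma_vvv = -512/37169; accelerations (d^2u/dtau^2, d^2v/dtau^2) = (-884/37169, -208/37169)


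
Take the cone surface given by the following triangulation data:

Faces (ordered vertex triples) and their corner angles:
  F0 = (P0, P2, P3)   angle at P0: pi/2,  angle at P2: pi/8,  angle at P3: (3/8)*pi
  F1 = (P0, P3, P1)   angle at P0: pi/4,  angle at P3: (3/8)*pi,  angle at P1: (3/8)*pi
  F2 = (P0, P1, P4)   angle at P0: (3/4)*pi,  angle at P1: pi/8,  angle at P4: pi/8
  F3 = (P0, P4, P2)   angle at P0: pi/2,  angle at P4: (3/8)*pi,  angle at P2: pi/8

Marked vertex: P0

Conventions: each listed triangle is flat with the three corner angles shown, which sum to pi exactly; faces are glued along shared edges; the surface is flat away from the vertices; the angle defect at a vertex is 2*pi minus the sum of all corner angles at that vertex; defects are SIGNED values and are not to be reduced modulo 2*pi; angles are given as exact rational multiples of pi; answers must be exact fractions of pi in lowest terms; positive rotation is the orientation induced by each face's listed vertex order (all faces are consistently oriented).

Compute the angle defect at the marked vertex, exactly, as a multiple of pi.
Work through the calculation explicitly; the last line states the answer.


Sum of corner angles at P0: 2*pi
defect = 2*pi - 2*pi

Answer: defect(P0) = 0


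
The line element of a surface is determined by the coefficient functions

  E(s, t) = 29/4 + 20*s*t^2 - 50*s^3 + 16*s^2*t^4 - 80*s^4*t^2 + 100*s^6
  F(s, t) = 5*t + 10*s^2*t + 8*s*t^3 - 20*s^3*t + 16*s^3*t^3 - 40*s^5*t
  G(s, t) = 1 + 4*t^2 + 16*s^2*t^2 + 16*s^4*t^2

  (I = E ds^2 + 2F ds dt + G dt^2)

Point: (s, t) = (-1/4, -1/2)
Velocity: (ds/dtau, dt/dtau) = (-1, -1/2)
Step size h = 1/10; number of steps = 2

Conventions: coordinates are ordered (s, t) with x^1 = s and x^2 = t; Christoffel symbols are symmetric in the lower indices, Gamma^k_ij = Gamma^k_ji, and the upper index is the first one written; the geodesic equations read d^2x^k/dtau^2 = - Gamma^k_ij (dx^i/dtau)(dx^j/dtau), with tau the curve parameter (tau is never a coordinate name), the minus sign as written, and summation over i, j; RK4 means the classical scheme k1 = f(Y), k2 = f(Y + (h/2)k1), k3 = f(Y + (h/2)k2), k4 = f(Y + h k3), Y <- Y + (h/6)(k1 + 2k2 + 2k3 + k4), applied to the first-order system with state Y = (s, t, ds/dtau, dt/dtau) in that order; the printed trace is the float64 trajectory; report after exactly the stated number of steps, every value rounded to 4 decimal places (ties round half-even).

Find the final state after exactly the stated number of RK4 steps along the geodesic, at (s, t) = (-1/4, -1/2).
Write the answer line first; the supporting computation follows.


Answer: s = -0.4502, t = -0.6000, ds/dtau = -0.9816, dt/dtau = -0.5115

f(Y) = (ds/dtau, dt/dtau, -Gamma^s_ij Y'^i Y'^j, -Gamma^t_ij Y'^i Y'^j) with the Gammas evaluated at the stage position; h = 0.100000; intermediate values shown to 6 dp
step 0: s = -0.2500, t = -0.5000, ds/dtau = -1.0000, dt/dtau = -0.5000
step 1:
  k1: at (s, t) = (-0.250000, -0.500000), (ds/dtau, dt/dtau) = (-1.000000, -0.500000); Gamma_sss = -0.261365, Gamma_sst = 0.298703, Gamma_stt = 0.672081, Gamma_tss = 0.122197, Gamma_tst = -0.139653, Gamma_ttt = -0.314220; k1 = (-1.000000, -0.500000, -0.205358, 0.096012)
  k2: at (s, t) = (-0.300000, -0.525000), (ds/dtau, dt/dtau) = (-1.010268, -0.495199); Gamma_sss = -0.459243, Gamma_sst = 0.362220, Gamma_stt = 0.678443, Gamma_tss = 0.233269, Gamma_tst = -0.183987, Gamma_ttt = -0.344610; k2 = (-1.010268, -0.495199, -0.060073, 0.030514)
  k3: at (s, t) = (-0.300513, -0.524760), (ds/dtau, dt/dtau) = (-1.003004, -0.498474); Gamma_sss = -0.462095, Gamma_sst = 0.362598, Gamma_stt = 0.678655, Gamma_tss = 0.234625, Gamma_tst = -0.184106, Gamma_ttt = -0.344582; k3 = (-1.003004, -0.498474, -0.066332, 0.033680)
  k4: at (s, t) = (-0.350300, -0.549847), (ds/dtau, dt/dtau) = (-1.006633, -0.496632); Gamma_sss = -0.676575, Gamma_sst = 0.421739, Gamma_stt = 0.681737, Gamma_tss = 0.369729, Gamma_tst = -0.230468, Gamma_ttt = -0.372550; k4 = (-1.006633, -0.496632, 0.095758, -0.052329)
  Y <- Y + (h/6)(k1 + 2k2 + 2k3 + k4): s = -0.3506, t = -0.5497, ds/dtau = -1.0060, dt/dtau = -0.4971
step 2:
  k1: at (s, t) = (-0.350553, -0.549733), (ds/dtau, dt/dtau) = (-1.006040, -0.497132); Gamma_sss = -0.678064, Gamma_sst = 0.421891, Gamma_stt = 0.681828, Gamma_tss = 0.370453, Gamma_tst = -0.230496, Gamma_ttt = -0.372509; k1 = (-1.006040, -0.497132, 0.095768, -0.052322)
  k2: at (s, t) = (-0.400855, -0.574590), (ds/dtau, dt/dtau) = (-1.001252, -0.499748); Gamma_sss = -0.902267, Gamma_sst = 0.475019, Gamma_stt = 0.681287, Gamma_tss = 0.523985, Gamma_tst = -0.275864, Gamma_ttt = -0.395653; k2 = (-1.001252, -0.499748, 0.259003, -0.150414)
  k3: at (s, t) = (-0.400616, -0.574720), (ds/dtau, dt/dtau) = (-0.993090, -0.504653); Gamma_sss = -0.900783, Gamma_sst = 0.474925, Gamma_stt = 0.681207, Gamma_tss = 0.523306, Gamma_tst = -0.275906, Gamma_ttt = -0.395744; k3 = (-0.993090, -0.504653, 0.238859, -0.138764)
  k4: at (s, t) = (-0.449862, -0.600198), (ds/dtau, dt/dtau) = (-0.982154, -0.511009); Gamma_sss = -1.114761, Gamma_sst = 0.520038, Gamma_stt = 0.676395, Gamma_tss = 0.680540, Gamma_tst = -0.317473, Gamma_ttt = -0.412926; k4 = (-0.982154, -0.511009, 0.376699, -0.229968)
  Y <- Y + (h/6)(k1 + 2k2 + 2k3 + k4): s = -0.4502, t = -0.6000, ds/dtau = -0.9816, dt/dtau = -0.5115


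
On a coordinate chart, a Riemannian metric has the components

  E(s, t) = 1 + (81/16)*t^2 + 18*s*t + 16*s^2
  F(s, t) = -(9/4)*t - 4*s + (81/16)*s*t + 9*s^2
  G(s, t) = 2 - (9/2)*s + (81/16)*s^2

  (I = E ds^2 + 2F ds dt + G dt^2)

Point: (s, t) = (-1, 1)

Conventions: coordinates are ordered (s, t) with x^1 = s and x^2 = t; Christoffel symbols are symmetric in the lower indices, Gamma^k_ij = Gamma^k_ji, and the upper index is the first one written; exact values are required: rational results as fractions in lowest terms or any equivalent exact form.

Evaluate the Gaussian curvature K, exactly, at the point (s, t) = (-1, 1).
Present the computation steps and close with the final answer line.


E = 65/16, F = 91/16, G = 185/16, EG - F^2 = 117/8 at the point
E_s = -14, E_t = -63/8, F_s = -271/16, F_t = -117/16, G_s = -117/8, G_t = 0
E_tt = 81/8, F_st = 81/16, G_ss = 81/8
Compute both Brioschi determinants and normalise by (EG - F^2)^2.
M1 = [[-E_tt/2 + F_st - G_ss/2, E_s/2, F_s - E_t/2], [F_t - G_s/2, E, F], [G_t/2, F, G]] = [[-81/16, -7, -13], [0, 65/16, 91/16], [0, 91/16, 185/16]]; det M1 = -9477/128
M2 = [[0, E_t/2, G_s/2], [E_t/2, E, F], [G_s/2, F, G]] = [[0, -63/16, -117/16], [-63/16, 65/16, 91/16], [-117/16, 91/16, 185/16]]; det M2 = -8829/128
det M1 - det M2 = -81/16; K = -81/16 / (117/8)^2 = -4/169

Answer: K = -4/169


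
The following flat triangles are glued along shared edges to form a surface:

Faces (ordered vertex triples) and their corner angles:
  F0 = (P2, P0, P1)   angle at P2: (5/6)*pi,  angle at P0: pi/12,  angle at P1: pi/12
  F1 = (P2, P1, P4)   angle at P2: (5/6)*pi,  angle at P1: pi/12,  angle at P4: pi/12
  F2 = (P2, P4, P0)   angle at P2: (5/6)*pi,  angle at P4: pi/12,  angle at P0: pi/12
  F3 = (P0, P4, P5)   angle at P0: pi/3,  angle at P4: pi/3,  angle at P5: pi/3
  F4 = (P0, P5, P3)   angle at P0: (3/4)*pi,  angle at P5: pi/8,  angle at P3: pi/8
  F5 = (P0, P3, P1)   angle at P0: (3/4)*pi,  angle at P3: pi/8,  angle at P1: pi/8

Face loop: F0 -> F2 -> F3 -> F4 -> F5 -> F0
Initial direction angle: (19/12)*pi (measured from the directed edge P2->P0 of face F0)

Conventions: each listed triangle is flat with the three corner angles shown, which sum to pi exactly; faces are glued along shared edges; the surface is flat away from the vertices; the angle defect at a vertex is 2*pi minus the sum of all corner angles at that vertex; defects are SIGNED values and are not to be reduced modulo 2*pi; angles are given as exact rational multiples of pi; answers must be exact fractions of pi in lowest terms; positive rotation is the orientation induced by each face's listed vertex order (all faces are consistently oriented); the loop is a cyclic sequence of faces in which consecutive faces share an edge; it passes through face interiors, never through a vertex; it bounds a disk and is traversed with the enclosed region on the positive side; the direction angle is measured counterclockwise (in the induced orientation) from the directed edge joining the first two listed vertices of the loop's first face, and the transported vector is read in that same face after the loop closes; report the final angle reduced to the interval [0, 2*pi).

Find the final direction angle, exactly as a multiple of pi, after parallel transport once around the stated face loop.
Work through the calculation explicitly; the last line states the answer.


enclosed vertex P0: corner angles sum to 2*pi, defect = 2*pi - 2*pi = 0
the final direction is the initial angle plus the enclosed defects, taken mod 2*pi in the induced orientation
final angle = (19/12)*pi + 0 = (19/12)*pi (mod 2*pi)

Answer: final direction angle = (19/12)*pi


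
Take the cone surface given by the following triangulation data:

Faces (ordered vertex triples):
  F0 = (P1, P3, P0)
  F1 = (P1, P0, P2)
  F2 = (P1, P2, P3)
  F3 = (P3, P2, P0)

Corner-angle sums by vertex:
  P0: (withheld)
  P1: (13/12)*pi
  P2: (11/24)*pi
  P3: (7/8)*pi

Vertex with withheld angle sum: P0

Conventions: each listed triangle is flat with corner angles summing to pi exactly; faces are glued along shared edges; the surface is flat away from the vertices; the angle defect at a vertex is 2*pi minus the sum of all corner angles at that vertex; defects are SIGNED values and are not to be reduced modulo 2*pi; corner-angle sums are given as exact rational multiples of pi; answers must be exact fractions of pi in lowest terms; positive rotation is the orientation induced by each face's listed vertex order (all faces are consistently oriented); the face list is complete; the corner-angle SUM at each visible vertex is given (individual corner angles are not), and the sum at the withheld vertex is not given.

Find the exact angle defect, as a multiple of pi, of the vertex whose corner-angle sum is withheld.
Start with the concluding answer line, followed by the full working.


Answer: defect(P0) = (5/12)*pi

V = 4, E = 6, F = 4; chi = V - E + F = 2
Gauss-Bonnet: total defect = 2*pi*chi = 4*pi; visible defects sum to (43/12)*pi


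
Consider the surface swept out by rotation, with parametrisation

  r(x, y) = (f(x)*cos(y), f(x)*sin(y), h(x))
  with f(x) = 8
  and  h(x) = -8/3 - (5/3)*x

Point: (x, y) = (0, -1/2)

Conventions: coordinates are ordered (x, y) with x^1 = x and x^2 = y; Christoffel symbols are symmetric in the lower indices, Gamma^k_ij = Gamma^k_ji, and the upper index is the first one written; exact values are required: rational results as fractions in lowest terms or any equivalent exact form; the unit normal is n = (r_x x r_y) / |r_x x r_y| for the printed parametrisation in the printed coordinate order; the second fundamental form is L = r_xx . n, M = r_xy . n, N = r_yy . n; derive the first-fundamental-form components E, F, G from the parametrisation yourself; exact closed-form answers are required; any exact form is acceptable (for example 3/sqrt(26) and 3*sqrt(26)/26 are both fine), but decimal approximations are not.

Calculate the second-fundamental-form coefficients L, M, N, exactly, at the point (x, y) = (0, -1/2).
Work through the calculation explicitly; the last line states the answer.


f = 8, f' = 0, f'' = 0, h' = -5/3, h'' = 0
E = 25/9, F = 0, G = 64; answer radicand W^2 = 25/9
unnormalised second-form numerators: l = 0, m = 0, n = -40/3; L = l/sqrt(25/9), and similarly M = m/sqrt(W^2), N = n/sqrt(W^2)

Answer: L = 0, M = 0, N = -8


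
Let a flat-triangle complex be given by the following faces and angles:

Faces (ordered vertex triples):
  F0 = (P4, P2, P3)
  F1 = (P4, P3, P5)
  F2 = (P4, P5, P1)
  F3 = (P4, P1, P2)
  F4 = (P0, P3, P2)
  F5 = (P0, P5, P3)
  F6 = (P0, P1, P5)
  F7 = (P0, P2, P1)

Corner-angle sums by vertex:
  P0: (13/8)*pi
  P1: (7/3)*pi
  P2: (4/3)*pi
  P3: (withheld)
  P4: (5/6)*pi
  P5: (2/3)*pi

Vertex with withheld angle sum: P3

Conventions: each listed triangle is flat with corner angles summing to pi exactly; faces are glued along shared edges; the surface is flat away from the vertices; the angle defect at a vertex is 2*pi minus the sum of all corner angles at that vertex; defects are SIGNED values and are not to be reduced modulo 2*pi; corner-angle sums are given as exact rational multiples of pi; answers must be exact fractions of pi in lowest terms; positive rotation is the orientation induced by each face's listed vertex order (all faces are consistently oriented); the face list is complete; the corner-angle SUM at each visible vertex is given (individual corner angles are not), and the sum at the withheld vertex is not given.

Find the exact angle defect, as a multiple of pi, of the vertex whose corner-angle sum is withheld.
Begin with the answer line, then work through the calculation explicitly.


Answer: defect(P3) = (19/24)*pi

V = 6, E = 12, F = 8; chi = V - E + F = 2
Gauss-Bonnet: total defect = 2*pi*chi = 4*pi; visible defects sum to (77/24)*pi


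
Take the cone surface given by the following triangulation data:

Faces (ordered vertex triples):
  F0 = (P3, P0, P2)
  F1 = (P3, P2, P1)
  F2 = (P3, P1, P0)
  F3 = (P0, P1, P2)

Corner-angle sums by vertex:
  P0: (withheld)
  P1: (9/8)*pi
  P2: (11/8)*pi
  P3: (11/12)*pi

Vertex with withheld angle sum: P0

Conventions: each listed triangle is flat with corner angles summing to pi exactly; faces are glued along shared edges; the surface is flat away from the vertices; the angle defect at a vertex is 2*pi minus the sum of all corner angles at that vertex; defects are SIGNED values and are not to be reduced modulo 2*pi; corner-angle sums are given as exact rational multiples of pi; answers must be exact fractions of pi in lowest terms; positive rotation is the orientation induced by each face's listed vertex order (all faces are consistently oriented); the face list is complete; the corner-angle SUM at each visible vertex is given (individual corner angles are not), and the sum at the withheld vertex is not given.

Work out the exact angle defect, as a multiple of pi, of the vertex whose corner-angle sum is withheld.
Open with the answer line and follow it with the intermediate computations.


Answer: defect(P0) = (17/12)*pi

V = 4, E = 6, F = 4; chi = V - E + F = 2
Gauss-Bonnet: total defect = 2*pi*chi = 4*pi; visible defects sum to (31/12)*pi
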